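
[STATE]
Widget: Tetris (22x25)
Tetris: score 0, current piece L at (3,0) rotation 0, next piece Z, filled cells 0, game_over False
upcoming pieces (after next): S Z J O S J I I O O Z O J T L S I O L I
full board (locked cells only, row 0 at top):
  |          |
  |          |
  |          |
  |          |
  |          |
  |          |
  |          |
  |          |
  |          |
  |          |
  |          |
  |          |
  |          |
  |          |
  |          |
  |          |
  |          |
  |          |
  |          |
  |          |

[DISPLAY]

     ▒    │Next:      
   ▒▒▒    │▓▓         
          │ ▓▓        
          │           
          │           
          │           
          │Score:     
          │0          
          │           
          │           
          │           
          │           
          │           
          │           
          │           
          │           
          │           
          │           
          │           
          │           
          │           
          │           
          │           
          │           
          │           


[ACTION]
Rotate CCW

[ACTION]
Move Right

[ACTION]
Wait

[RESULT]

          │Next:      
    ▒▒    │▓▓         
     ▒    │ ▓▓        
     ▒    │           
          │           
          │           
          │Score:     
          │0          
          │           
          │           
          │           
          │           
          │           
          │           
          │           
          │           
          │           
          │           
          │           
          │           
          │           
          │           
          │           
          │           
          │           


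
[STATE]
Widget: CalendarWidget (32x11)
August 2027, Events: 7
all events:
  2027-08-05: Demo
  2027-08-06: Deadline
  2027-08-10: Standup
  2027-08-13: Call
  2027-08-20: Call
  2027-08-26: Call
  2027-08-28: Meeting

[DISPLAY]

          August 2027           
Mo Tu We Th Fr Sa Su            
                   1            
 2  3  4  5*  6*  7  8          
 9 10* 11 12 13* 14 15          
16 17 18 19 20* 21 22           
23 24 25 26* 27 28* 29          
30 31                           
                                
                                
                                


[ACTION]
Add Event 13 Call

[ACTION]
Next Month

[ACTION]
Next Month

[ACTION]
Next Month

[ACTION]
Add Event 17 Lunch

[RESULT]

         November 2027          
Mo Tu We Th Fr Sa Su            
 1  2  3  4  5  6  7            
 8  9 10 11 12 13 14            
15 16 17* 18 19 20 21           
22 23 24 25 26 27 28            
29 30                           
                                
                                
                                
                                


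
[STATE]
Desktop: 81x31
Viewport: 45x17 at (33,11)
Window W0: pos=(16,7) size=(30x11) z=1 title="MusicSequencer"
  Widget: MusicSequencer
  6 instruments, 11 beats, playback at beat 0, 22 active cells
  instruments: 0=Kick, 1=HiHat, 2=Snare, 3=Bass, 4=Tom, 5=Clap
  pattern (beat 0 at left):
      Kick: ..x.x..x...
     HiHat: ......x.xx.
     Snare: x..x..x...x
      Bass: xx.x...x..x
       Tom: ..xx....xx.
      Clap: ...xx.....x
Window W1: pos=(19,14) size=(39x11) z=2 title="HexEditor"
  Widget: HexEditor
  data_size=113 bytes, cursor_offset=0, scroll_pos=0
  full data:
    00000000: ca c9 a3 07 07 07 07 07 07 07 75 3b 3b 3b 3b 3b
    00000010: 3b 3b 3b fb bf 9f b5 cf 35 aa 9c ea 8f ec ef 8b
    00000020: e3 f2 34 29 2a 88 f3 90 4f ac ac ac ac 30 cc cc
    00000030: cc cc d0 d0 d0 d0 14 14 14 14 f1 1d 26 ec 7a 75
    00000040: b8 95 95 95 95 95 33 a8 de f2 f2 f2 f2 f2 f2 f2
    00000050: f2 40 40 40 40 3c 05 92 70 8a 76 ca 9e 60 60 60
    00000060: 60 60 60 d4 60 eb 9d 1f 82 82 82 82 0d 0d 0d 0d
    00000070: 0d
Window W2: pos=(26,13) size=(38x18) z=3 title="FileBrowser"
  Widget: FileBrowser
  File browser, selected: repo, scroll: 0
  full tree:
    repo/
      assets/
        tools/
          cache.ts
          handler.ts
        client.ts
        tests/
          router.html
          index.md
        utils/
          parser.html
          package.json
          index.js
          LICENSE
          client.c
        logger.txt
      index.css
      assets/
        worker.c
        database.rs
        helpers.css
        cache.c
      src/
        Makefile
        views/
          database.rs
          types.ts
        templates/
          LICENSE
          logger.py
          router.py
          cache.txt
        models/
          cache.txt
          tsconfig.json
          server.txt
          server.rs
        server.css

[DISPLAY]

·           ┃                                
·           ┃                                
━━━━━━━━━━━━━━━━━━━━━━━━━━━━━━┓              
rowser                        ┃              
──────────────────────────────┨              
repo/                         ┃              
] assets/                     ┃              
dex.css                       ┃              
] assets/                     ┃              
] src/                        ┃              
                              ┃              
                              ┃              
                              ┃              
                              ┃              
                              ┃              
                              ┃              
                              ┃              


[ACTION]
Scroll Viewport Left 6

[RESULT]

█··█···           ┃                          
··█·██·           ┃                          
━━━━━━━━━━━━━━━━━━━━━━━━━━━━━━━━━━━━┓        
 FileBrowser                        ┃        
────────────────────────────────────┨        
> [-] repo/                         ┃        
    [+] assets/                     ┃        
    index.css                       ┃        
    [+] assets/                     ┃        
    [+] src/                        ┃        
                                    ┃        
                                    ┃        
                                    ┃        
                                    ┃        
                                    ┃        
                                    ┃        
                                    ┃        


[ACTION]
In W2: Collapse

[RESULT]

█··█···           ┃                          
··█·██·           ┃                          
━━━━━━━━━━━━━━━━━━━━━━━━━━━━━━━━━━━━┓        
 FileBrowser                        ┃        
────────────────────────────────────┨        
> [+] repo/                         ┃        
                                    ┃        
                                    ┃        
                                    ┃        
                                    ┃        
                                    ┃        
                                    ┃        
                                    ┃        
                                    ┃        
                                    ┃        
                                    ┃        
                                    ┃        


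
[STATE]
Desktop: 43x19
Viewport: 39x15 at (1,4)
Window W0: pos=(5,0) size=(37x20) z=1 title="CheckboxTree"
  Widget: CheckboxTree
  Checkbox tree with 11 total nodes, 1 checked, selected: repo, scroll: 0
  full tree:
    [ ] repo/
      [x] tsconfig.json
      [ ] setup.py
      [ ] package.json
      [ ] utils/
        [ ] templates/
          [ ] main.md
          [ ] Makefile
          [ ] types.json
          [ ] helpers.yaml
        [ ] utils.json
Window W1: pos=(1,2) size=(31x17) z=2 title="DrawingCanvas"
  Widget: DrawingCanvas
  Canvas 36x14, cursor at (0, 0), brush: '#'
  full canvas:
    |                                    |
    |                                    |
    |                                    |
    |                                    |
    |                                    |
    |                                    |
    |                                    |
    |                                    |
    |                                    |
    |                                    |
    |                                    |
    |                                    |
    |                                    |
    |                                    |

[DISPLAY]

┠─────────────────────────────┨        
┃+                            ┃        
┃                             ┃        
┃                             ┃        
┃                             ┃        
┃                             ┃        
┃                             ┃        
┃                             ┃        
┃                             ┃        
┃                             ┃        
┃                             ┃        
┃                             ┃        
┃                             ┃        
┃                             ┃        
┗━━━━━━━━━━━━━━━━━━━━━━━━━━━━━┛        


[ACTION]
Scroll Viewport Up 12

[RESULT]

    ┏━━━━━━━━━━━━━━━━━━━━━━━━━━━━━━━━━━
    ┃ CheckboxTree                     
┏━━━━━━━━━━━━━━━━━━━━━━━━━━━━━┓────────
┃ DrawingCanvas               ┃        
┠─────────────────────────────┨        
┃+                            ┃        
┃                             ┃        
┃                             ┃        
┃                             ┃        
┃                             ┃        
┃                             ┃        
┃                             ┃        
┃                             ┃        
┃                             ┃        
┃                             ┃        


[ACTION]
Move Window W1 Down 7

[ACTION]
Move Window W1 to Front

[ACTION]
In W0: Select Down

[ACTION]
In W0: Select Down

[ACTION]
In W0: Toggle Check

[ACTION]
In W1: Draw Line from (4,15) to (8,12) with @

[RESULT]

    ┏━━━━━━━━━━━━━━━━━━━━━━━━━━━━━━━━━━
    ┃ CheckboxTree                     
┏━━━━━━━━━━━━━━━━━━━━━━━━━━━━━┓────────
┃ DrawingCanvas               ┃        
┠─────────────────────────────┨        
┃+                            ┃        
┃                             ┃        
┃                             ┃        
┃                             ┃        
┃               @             ┃        
┃              @              ┃        
┃              @              ┃        
┃             @               ┃        
┃            @                ┃        
┃                             ┃        


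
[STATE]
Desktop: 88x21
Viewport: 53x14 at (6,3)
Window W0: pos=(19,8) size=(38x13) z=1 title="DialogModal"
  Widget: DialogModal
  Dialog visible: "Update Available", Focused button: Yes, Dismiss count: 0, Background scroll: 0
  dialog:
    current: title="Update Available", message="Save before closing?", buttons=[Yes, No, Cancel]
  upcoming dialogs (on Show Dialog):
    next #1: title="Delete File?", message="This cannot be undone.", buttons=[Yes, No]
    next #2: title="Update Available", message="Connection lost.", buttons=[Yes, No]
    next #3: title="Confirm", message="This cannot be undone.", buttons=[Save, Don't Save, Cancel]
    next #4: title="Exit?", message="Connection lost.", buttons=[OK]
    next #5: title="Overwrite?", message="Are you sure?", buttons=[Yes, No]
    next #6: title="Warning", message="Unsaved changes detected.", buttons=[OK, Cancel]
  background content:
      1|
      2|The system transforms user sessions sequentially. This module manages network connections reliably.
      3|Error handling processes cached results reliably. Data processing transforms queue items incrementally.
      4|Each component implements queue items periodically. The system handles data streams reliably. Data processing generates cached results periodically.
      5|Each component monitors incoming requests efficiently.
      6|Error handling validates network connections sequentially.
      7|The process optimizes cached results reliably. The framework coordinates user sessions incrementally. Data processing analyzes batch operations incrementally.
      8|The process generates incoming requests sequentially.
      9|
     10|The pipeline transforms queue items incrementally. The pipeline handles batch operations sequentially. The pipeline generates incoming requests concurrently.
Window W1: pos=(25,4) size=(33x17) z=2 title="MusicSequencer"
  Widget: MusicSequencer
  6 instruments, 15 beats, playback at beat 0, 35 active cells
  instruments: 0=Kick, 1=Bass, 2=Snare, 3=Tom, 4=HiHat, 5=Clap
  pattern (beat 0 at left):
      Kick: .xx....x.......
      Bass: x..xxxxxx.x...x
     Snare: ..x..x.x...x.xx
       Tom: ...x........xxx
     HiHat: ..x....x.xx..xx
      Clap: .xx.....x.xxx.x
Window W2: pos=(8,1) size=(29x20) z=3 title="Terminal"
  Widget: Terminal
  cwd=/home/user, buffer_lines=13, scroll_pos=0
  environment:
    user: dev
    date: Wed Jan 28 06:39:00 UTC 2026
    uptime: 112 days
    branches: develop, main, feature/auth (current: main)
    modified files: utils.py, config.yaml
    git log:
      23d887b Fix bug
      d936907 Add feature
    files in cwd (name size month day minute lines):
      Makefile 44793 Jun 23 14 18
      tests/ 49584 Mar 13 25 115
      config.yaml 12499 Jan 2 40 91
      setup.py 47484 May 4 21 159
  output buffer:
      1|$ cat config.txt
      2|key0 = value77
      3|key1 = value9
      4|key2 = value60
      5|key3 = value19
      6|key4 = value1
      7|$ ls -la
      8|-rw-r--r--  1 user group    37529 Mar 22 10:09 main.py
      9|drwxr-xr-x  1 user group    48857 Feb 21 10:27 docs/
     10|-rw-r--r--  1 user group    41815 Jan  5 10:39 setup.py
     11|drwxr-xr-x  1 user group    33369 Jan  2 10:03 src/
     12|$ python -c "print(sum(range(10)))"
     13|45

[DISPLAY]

  ┠───────────────────────────┨                      
  ┃$ cat config.txt           ┃━━━━━━━━━━━━━━━━━━━━┓ 
  ┃key0 = value77             ┃ncer                ┃ 
  ┃key1 = value9              ┃────────────────────┨ 
  ┃key2 = value60             ┃5678901234          ┃ 
  ┃key3 = value19             ┃··█·······          ┃ 
  ┃key4 = value1              ┃████·█···█          ┃ 
  ┃$ ls -la                   ┃█·█···█·██          ┃ 
  ┃-rw-r--r--  1 user group   ┃·······███          ┃ 
  ┃drwxr-xr-x  1 user group   ┃··█·██··██          ┃ 
  ┃-rw-r--r--  1 user group   ┃···█·███·█          ┃ 
  ┃drwxr-xr-x  1 user group   ┃                    ┃ 
  ┃$ python -c "print(sum(rang┃                    ┃ 
  ┃45                         ┃                    ┃ 


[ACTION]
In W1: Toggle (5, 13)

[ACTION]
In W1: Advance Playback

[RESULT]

  ┠───────────────────────────┨                      
  ┃$ cat config.txt           ┃━━━━━━━━━━━━━━━━━━━━┓ 
  ┃key0 = value77             ┃ncer                ┃ 
  ┃key1 = value9              ┃────────────────────┨ 
  ┃key2 = value60             ┃5678901234          ┃ 
  ┃key3 = value19             ┃··█·······          ┃ 
  ┃key4 = value1              ┃████·█···█          ┃ 
  ┃$ ls -la                   ┃█·█···█·██          ┃ 
  ┃-rw-r--r--  1 user group   ┃·······███          ┃ 
  ┃drwxr-xr-x  1 user group   ┃··█·██··██          ┃ 
  ┃-rw-r--r--  1 user group   ┃···█·█████          ┃ 
  ┃drwxr-xr-x  1 user group   ┃                    ┃ 
  ┃$ python -c "print(sum(rang┃                    ┃ 
  ┃45                         ┃                    ┃ 


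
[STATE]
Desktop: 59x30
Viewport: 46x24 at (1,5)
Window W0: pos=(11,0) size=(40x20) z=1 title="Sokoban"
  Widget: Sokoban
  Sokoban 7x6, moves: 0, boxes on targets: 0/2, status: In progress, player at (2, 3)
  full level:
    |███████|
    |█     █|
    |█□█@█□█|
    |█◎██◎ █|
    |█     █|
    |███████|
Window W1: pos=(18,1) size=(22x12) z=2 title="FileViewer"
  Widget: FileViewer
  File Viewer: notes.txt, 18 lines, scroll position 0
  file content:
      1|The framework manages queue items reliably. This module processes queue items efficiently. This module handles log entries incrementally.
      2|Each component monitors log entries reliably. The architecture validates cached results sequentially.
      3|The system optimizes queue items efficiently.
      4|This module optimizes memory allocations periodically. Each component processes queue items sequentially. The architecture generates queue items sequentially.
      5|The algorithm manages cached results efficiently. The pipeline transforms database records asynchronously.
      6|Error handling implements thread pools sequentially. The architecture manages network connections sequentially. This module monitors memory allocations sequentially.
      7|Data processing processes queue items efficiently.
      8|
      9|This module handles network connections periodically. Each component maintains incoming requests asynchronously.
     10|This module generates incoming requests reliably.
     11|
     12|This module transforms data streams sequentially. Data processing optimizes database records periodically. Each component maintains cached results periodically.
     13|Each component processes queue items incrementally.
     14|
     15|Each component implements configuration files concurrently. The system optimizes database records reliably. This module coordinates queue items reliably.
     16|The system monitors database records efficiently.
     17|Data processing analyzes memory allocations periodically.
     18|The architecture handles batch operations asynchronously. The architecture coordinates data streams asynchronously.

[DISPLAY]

          ┃█□█@█□┃Each component moni█┃       
          ┃█◎██◎ ┃The system optimize░┃       
          ┃█     ┃This module optimiz░┃       
          ┃██████┃The algorithm manag░┃       
          ┃Moves:┃Error handling impl░┃       
          ┃      ┃Data processing pro░┃       
          ┃      ┃                   ▼┃       
          ┃      ┗━━━━━━━━━━━━━━━━━━━━┛       
          ┃                                   
          ┃                                   
          ┃                                   
          ┃                                   
          ┃                                   
          ┃                                   
          ┗━━━━━━━━━━━━━━━━━━━━━━━━━━━━━━━━━━━
                                              
                                              
                                              
                                              
                                              
                                              
                                              
                                              
                                              


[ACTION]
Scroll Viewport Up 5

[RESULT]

          ┏━━━━━━━━━━━━━━━━━━━━━━━━━━━━━━━━━━━
          ┃ Sokob┏━━━━━━━━━━━━━━━━━━━━┓       
          ┠──────┃ FileViewer         ┃───────
          ┃██████┠────────────────────┨       
          ┃█     ┃The framework manag▲┃       
          ┃█□█@█□┃Each component moni█┃       
          ┃█◎██◎ ┃The system optimize░┃       
          ┃█     ┃This module optimiz░┃       
          ┃██████┃The algorithm manag░┃       
          ┃Moves:┃Error handling impl░┃       
          ┃      ┃Data processing pro░┃       
          ┃      ┃                   ▼┃       
          ┃      ┗━━━━━━━━━━━━━━━━━━━━┛       
          ┃                                   
          ┃                                   
          ┃                                   
          ┃                                   
          ┃                                   
          ┃                                   
          ┗━━━━━━━━━━━━━━━━━━━━━━━━━━━━━━━━━━━
                                              
                                              
                                              
                                              


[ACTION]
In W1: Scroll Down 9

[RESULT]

          ┏━━━━━━━━━━━━━━━━━━━━━━━━━━━━━━━━━━━
          ┃ Sokob┏━━━━━━━━━━━━━━━━━━━━┓       
          ┠──────┃ FileViewer         ┃───────
          ┃██████┠────────────────────┨       
          ┃█     ┃This module generat▲┃       
          ┃█□█@█□┃                   ░┃       
          ┃█◎██◎ ┃This module transfo░┃       
          ┃█     ┃Each component proc░┃       
          ┃██████┃                   ░┃       
          ┃Moves:┃Each component impl░┃       
          ┃      ┃The system monitors█┃       
          ┃      ┃Data processing ana▼┃       
          ┃      ┗━━━━━━━━━━━━━━━━━━━━┛       
          ┃                                   
          ┃                                   
          ┃                                   
          ┃                                   
          ┃                                   
          ┃                                   
          ┗━━━━━━━━━━━━━━━━━━━━━━━━━━━━━━━━━━━
                                              
                                              
                                              
                                              


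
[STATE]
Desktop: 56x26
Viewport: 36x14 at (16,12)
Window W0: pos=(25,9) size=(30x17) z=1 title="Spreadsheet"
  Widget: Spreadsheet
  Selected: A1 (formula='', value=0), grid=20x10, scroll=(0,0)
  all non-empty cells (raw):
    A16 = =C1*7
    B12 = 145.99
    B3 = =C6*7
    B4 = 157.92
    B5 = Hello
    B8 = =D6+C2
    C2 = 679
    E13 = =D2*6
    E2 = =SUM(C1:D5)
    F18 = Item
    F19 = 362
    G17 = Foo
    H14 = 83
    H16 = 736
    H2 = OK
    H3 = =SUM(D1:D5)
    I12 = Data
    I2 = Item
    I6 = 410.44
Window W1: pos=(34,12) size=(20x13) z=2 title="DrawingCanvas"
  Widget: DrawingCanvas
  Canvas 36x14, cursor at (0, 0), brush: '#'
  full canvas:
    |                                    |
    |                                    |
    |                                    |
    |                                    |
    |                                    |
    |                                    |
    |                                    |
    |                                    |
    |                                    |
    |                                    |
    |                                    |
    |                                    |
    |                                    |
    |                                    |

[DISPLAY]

         ┃A1:     ┏━━━━━━━━━━━━━━━━━
         ┃       A┃ DrawingCanvas   
         ┃--------┠─────────────────
         ┃  1     ┃+                
         ┃  2     ┃                 
         ┃  3     ┃                 
         ┃  4     ┃                 
         ┃  5     ┃                 
         ┃  6     ┃                 
         ┃  7     ┃                 
         ┃  8     ┃                 
         ┃  9     ┃                 
         ┃ 10     ┗━━━━━━━━━━━━━━━━━
         ┗━━━━━━━━━━━━━━━━━━━━━━━━━━


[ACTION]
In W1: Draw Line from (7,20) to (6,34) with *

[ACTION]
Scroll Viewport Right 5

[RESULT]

     ┃A1:     ┏━━━━━━━━━━━━━━━━━━┓┃ 
     ┃       A┃ DrawingCanvas    ┃┃ 
     ┃--------┠──────────────────┨┃ 
     ┃  1     ┃+                 ┃┃ 
     ┃  2     ┃                  ┃┃ 
     ┃  3     ┃                  ┃┃ 
     ┃  4     ┃                  ┃┃ 
     ┃  5     ┃                  ┃┃ 
     ┃  6     ┃                  ┃┃ 
     ┃  7     ┃                  ┃┃ 
     ┃  8     ┃                  ┃┃ 
     ┃  9     ┃                  ┃┃ 
     ┃ 10     ┗━━━━━━━━━━━━━━━━━━┛┃ 
     ┗━━━━━━━━━━━━━━━━━━━━━━━━━━━━┛ 


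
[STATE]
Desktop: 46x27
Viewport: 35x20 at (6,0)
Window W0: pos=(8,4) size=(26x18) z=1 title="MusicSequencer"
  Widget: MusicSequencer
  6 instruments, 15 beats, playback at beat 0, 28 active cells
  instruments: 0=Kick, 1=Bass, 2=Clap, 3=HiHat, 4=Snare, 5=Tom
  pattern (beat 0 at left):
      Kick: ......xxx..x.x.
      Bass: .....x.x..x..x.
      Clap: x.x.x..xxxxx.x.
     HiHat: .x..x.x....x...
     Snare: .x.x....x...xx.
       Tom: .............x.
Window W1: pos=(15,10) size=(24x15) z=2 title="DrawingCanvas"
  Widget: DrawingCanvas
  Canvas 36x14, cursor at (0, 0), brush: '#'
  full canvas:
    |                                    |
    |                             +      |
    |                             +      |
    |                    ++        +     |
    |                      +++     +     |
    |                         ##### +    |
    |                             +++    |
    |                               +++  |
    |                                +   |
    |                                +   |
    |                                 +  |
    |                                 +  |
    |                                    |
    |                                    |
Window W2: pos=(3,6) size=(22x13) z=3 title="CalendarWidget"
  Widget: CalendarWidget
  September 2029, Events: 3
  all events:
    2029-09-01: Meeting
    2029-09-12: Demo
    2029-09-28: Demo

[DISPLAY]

                                   
                                   
                                   
                                   
  ┏━━━━━━━━━━━━━━━━━━━━━━━━┓       
  ┃ MusicSequencer         ┃       
━━━━━━━━━━━━━━━━━━┓────────┨       
alendarWidget     ┃01234   ┃       
──────────────────┨·█·█·   ┃       
 September 2029   ┃█··█·   ┃       
 Tu We Th Fr Sa Su┃━━━━━━━━━━━━━┓  
              1*  ┃anvas        ┃  
  4  5  6  7  8  9┃─────────────┨  
 11 12* 13 14 15 1┃             ┃  
 18 19 20 21 22 23┃             ┃  
 25 26 27 28* 29 3┃             ┃  
                  ┃           ++┃  
                  ┃             ┃  
━━━━━━━━━━━━━━━━━━┛             ┃  
  ┃      ┃                      ┃  


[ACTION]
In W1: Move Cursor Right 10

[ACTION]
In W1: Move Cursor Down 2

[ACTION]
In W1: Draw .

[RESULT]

                                   
                                   
                                   
                                   
  ┏━━━━━━━━━━━━━━━━━━━━━━━━┓       
  ┃ MusicSequencer         ┃       
━━━━━━━━━━━━━━━━━━┓────────┨       
alendarWidget     ┃01234   ┃       
──────────────────┨·█·█·   ┃       
 September 2029   ┃█··█·   ┃       
 Tu We Th Fr Sa Su┃━━━━━━━━━━━━━┓  
              1*  ┃anvas        ┃  
  4  5  6  7  8  9┃─────────────┨  
 11 12* 13 14 15 1┃             ┃  
 18 19 20 21 22 23┃             ┃  
 25 26 27 28* 29 3┃ .           ┃  
                  ┃           ++┃  
                  ┃             ┃  
━━━━━━━━━━━━━━━━━━┛             ┃  
  ┃      ┃                      ┃  


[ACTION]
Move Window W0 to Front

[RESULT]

                                   
                                   
                                   
                                   
  ┏━━━━━━━━━━━━━━━━━━━━━━━━┓       
  ┃ MusicSequencer         ┃       
━━┠────────────────────────┨       
al┃      ▼12345678901234   ┃       
──┃  Kick······███··█·█·   ┃       
 S┃  Bass·····█·█··█··█·   ┃       
 T┃  Clap█·█·█··█████·█·   ┃━━━━┓  
  ┃ HiHat·█··█·█····█···   ┃    ┃  
  ┃ Snare·█·█····█···██·   ┃────┨  
 1┃   Tom·············█·   ┃    ┃  
 1┃                        ┃    ┃  
 2┃                        ┃    ┃  
  ┃                        ┃  ++┃  
  ┃                        ┃    ┃  
━━┃                        ┃    ┃  
  ┃                        ┃    ┃  


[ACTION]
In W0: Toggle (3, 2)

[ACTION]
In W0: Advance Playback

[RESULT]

                                   
                                   
                                   
                                   
  ┏━━━━━━━━━━━━━━━━━━━━━━━━┓       
  ┃ MusicSequencer         ┃       
━━┠────────────────────────┨       
al┃      0▼2345678901234   ┃       
──┃  Kick······███··█·█·   ┃       
 S┃  Bass·····█·█··█··█·   ┃       
 T┃  Clap█·█·█··█████·█·   ┃━━━━┓  
  ┃ HiHat·██·█·█····█···   ┃    ┃  
  ┃ Snare·█·█····█···██·   ┃────┨  
 1┃   Tom·············█·   ┃    ┃  
 1┃                        ┃    ┃  
 2┃                        ┃    ┃  
  ┃                        ┃  ++┃  
  ┃                        ┃    ┃  
━━┃                        ┃    ┃  
  ┃                        ┃    ┃  


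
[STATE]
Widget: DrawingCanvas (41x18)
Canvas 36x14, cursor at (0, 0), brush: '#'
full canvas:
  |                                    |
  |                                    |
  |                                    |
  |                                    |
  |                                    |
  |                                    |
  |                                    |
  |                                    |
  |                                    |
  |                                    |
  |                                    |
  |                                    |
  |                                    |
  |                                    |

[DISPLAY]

+                                        
                                         
                                         
                                         
                                         
                                         
                                         
                                         
                                         
                                         
                                         
                                         
                                         
                                         
                                         
                                         
                                         
                                         


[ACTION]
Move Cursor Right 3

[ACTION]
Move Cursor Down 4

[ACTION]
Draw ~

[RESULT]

                                         
                                         
                                         
                                         
   ~                                     
                                         
                                         
                                         
                                         
                                         
                                         
                                         
                                         
                                         
                                         
                                         
                                         
                                         


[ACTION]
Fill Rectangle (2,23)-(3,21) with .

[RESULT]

                                         
                                         
                     ...                 
                     ...                 
   ~                                     
                                         
                                         
                                         
                                         
                                         
                                         
                                         
                                         
                                         
                                         
                                         
                                         
                                         


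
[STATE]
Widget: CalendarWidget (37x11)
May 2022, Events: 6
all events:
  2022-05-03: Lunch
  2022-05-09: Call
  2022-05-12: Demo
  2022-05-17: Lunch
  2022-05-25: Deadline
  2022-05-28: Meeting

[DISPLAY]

               May 2022              
Mo Tu We Th Fr Sa Su                 
                   1                 
 2  3*  4  5  6  7  8                
 9* 10 11 12* 13 14 15               
16 17* 18 19 20 21 22                
23 24 25* 26 27 28* 29               
30 31                                
                                     
                                     
                                     


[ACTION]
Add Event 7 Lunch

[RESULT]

               May 2022              
Mo Tu We Th Fr Sa Su                 
                   1                 
 2  3*  4  5  6  7*  8               
 9* 10 11 12* 13 14 15               
16 17* 18 19 20 21 22                
23 24 25* 26 27 28* 29               
30 31                                
                                     
                                     
                                     


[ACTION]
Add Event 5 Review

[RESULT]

               May 2022              
Mo Tu We Th Fr Sa Su                 
                   1                 
 2  3*  4  5*  6  7*  8              
 9* 10 11 12* 13 14 15               
16 17* 18 19 20 21 22                
23 24 25* 26 27 28* 29               
30 31                                
                                     
                                     
                                     


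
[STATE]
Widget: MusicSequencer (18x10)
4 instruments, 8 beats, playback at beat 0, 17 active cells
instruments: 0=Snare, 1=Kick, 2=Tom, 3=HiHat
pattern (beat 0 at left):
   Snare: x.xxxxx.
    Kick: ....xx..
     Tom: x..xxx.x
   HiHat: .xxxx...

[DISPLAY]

      ▼1234567    
 Snare█·█████·    
  Kick····██··    
   Tom█··███·█    
 HiHat·████···    
                  
                  
                  
                  
                  


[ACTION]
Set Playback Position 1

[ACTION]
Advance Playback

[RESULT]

      01▼34567    
 Snare█·█████·    
  Kick····██··    
   Tom█··███·█    
 HiHat·████···    
                  
                  
                  
                  
                  


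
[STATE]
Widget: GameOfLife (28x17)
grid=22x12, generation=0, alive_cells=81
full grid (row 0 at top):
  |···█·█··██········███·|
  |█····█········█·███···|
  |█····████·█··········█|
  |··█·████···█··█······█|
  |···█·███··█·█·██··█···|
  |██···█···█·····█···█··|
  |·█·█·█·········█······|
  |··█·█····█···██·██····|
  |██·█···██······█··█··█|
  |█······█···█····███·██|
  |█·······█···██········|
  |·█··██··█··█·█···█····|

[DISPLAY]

Gen: 0                      
···█·█··██········███·      
█····█········█·███···      
█····████·█··········█      
··█·████···█··█······█      
···█·███··█·█·██··█···      
██···█···█·····█···█··      
·█·█·█·········█······      
··█·█····█···██·██····      
██·█···██······█··█··█      
█······█···█····███·██      
█·······█···██········      
·█··██··█··█·█···█····      
                            
                            
                            
                            


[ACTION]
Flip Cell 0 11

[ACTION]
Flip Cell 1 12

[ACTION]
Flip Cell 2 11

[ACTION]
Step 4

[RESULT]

Gen: 4                      
·················██···      
················█··█··      
··················█···      
██·██···███···········      
·····█··█··█··········      
██········█···········      
·█·······█·······█·██·      
··█·····█······██·····      
···█··█·█····█·██····█      
······█······█·█·█·███      
················█·····      
······················      
                            
                            
                            
                            


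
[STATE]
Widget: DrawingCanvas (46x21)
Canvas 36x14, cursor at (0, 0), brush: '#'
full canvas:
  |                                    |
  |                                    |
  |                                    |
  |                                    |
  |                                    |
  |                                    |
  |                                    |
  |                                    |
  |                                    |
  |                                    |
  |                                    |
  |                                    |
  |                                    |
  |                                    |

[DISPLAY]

+                                             
                                              
                                              
                                              
                                              
                                              
                                              
                                              
                                              
                                              
                                              
                                              
                                              
                                              
                                              
                                              
                                              
                                              
                                              
                                              
                                              


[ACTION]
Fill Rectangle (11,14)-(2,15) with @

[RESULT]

+                                             
                                              
              @@                              
              @@                              
              @@                              
              @@                              
              @@                              
              @@                              
              @@                              
              @@                              
              @@                              
              @@                              
                                              
                                              
                                              
                                              
                                              
                                              
                                              
                                              
                                              


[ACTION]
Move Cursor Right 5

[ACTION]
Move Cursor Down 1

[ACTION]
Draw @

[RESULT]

                                              
     @                                        
              @@                              
              @@                              
              @@                              
              @@                              
              @@                              
              @@                              
              @@                              
              @@                              
              @@                              
              @@                              
                                              
                                              
                                              
                                              
                                              
                                              
                                              
                                              
                                              


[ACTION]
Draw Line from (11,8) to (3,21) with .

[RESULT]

                                              
     @                                        
              @@                              
              @@     .                        
              @@   ..                         
              @@ ..                           
              @@.                             
              ..                              
             .@@                              
           .. @@                              
         ..   @@                              
        .     @@                              
                                              
                                              
                                              
                                              
                                              
                                              
                                              
                                              
                                              
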